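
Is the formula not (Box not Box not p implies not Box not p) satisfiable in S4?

Unsatisfiable

1. not (Box not Box not p implies not Box not p), w0
2. Box not Box not p, w0   [neg-implies-rule on 1]
3. Box not p, w0   [neg-implies-rule on 1]
4. not Box not p, w0   [Box-rule on 2 via w0Rw0]
5. not p, w0   [Box-rule on 3 via w0Rw0]
6. p, w1   [neg-Box-rule on 4: fresh world w1, w0Rw1]
7. not Box not p, w1   [Box-rule on 2 via w0Rw1]
8. not p, w1   [Box-rule on 3 via w0Rw1]
Accessibility: w0Rw0, w0Rw1, w1Rw1
Branch closes: p and not p both at w1.
All branches of the tableau close; one closing branch shown above.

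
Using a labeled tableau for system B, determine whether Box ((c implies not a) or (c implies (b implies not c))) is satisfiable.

1. Box ((c implies not a) or (c implies (b implies not c))), 0
2. (c implies not a) or (c implies (b implies not c)), 0
3. c implies (b implies not c), 0
4. b implies not c, 0
5. not c, 0
Accessibility: 0R0

Yes, satisfiable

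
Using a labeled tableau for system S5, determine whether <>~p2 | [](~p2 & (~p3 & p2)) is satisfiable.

1. <>~p2 | [](~p2 & (~p3 & p2)), w0
2. <>~p2, w0
3. ~p2, w1
Accessibility: w0Rw0, w0Rw1, w1Rw0, w1Rw1

Satisfiable (open branch found)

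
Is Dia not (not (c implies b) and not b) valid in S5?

Tableau for the negation not Dia not (not (c implies b) and not b):
1. not Dia not (not (c implies b) and not b), u
2. not (c implies b) and not b, u   [neg-Dia-rule on 1 via uRu]
3. not (c implies b), u   [and-rule on 2]
4. not b, u   [and-rule on 2]
5. c, u   [neg-implies-rule on 3]
Accessibility: uRu
The negation has an open branch (countermodel exists).

No, not valid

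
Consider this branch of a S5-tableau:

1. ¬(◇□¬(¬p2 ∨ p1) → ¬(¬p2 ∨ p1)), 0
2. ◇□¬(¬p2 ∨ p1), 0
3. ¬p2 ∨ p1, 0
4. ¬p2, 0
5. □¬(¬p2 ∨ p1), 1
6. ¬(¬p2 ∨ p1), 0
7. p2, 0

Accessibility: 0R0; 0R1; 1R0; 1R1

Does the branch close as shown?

Both p2 and ¬p2 appear at 0.

Closed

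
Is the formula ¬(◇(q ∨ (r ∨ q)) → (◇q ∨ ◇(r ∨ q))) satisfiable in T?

No, unsatisfiable

1. ¬(◇(q ∨ (r ∨ q)) → (◇q ∨ ◇(r ∨ q))), u
2. ◇(q ∨ (r ∨ q)), u
3. ¬(◇q ∨ ◇(r ∨ q)), u
4. ¬◇q, u
5. ¬◇(r ∨ q), u
6. ¬q, u
7. ¬(r ∨ q), u
8. ¬r, u
9. q ∨ (r ∨ q), v
10. ¬q, v
11. ¬(r ∨ q), v
12. ¬r, v
13. r ∨ q, v
14. q, v
Accessibility: uRu, uRv, vRv
Branch closes: q and ¬q both at v.
All branches of the tableau close; one closing branch shown above.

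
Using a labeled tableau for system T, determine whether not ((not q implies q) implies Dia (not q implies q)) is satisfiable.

1. not ((not q implies q) implies Dia (not q implies q)), w0
2. not q implies q, w0   [neg-implies-rule on 1]
3. not Dia (not q implies q), w0   [neg-implies-rule on 1]
4. not (not q implies q), w0   [neg-Dia-rule on 3 via w0Rw0]
5. not q, w0   [neg-implies-rule on 4]
6. q, w0   [implies-rule on 2 (branches; this branch)]
Accessibility: w0Rw0
Branch closes: q and not q both at w0.
Every branch closes; the branch above is one of them.

Unsatisfiable (every branch closes)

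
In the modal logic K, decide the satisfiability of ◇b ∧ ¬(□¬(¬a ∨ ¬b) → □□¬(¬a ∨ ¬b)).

Satisfiable (open branch found)

1. ◇b ∧ ¬(□¬(¬a ∨ ¬b) → □□¬(¬a ∨ ¬b)), u
2. ◇b, u
3. ¬(□¬(¬a ∨ ¬b) → □□¬(¬a ∨ ¬b)), u
4. □¬(¬a ∨ ¬b), u
5. ¬□□¬(¬a ∨ ¬b), u
6. b, v
7. ¬(¬a ∨ ¬b), v
8. a, v
9. ¬□¬(¬a ∨ ¬b), w
10. ¬(¬a ∨ ¬b), w
11. a, w
12. b, w
13. ¬a ∨ ¬b, x
14. ¬b, x
Accessibility: uRv, uRw, wRx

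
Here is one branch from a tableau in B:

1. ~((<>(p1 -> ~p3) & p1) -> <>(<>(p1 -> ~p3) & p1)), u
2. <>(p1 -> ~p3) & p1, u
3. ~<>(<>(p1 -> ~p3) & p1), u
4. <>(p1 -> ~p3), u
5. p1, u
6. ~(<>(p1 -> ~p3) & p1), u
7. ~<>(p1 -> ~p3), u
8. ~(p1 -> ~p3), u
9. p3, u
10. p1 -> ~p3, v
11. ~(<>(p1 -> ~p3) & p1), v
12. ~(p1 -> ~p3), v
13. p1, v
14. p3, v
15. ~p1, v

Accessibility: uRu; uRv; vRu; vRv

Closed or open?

Yes, closed

Both p1 and ~p1 appear at v.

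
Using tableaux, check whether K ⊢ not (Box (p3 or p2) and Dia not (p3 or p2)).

Valid in K

Tableau for the negation Box (p3 or p2) and Dia not (p3 or p2):
1. Box (p3 or p2) and Dia not (p3 or p2), u
2. Box (p3 or p2), u
3. Dia not (p3 or p2), u
4. not (p3 or p2), v
5. not p3, v
6. not p2, v
7. p3 or p2, v
8. p2, v
Accessibility: uRv
Branch closes: p2 and not p2 both at v.
Every branch of the negation's tableau closes; the branch above is one of them.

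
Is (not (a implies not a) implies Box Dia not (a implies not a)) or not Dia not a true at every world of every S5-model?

Tableau for the negation not ((not (a implies not a) implies Box Dia not (a implies not a)) or not Dia not a):
1. not ((not (a implies not a) implies Box Dia not (a implies not a)) or not Dia not a), 0
2. not (not (a implies not a) implies Box Dia not (a implies not a)), 0
3. Dia not a, 0
4. not (a implies not a), 0
5. not Box Dia not (a implies not a), 0
6. a, 0
7. not a, 1
8. not Dia not (a implies not a), 2
9. a implies not a, 0
10. a implies not a, 1
11. a implies not a, 2
12. not a, 0
Accessibility: 0R0, 0R1, 0R2, 1R0, 1R1, 1R2, 2R0, 2R1, 2R2
Branch closes: a and not a both at 0.
All branches of the negation close; one closing branch shown above.

Valid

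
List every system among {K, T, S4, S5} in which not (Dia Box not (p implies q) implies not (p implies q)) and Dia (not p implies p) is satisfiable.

S4-tableau for the formula:
1. not (Dia Box not (p implies q) implies not (p implies q)) and Dia (not p implies p), 0
2. not (Dia Box not (p implies q) implies not (p implies q)), 0   [and-rule on 1]
3. Dia (not p implies p), 0   [and-rule on 1]
4. Dia Box not (p implies q), 0   [neg-implies-rule on 2]
5. p implies q, 0   [neg-implies-rule on 2]
6. q, 0   [implies-rule on 5 (branches; this branch)]
7. not p implies p, 1   [Dia-rule on 3: fresh world 1, 0R1]
8. p, 1   [implies-rule on 7 (branches; this branch)]
9. Box not (p implies q), 2   [Dia-rule on 4: fresh world 2, 0R2]
10. not (p implies q), 2   [Box-rule on 9 via 2R2]
11. p, 2   [neg-implies-rule on 10]
12. not q, 2   [neg-implies-rule on 10]
Accessibility: 0R0, 0R1, 0R2, 1R1, 2R2
Complete open branch: satisfiable in S4, hence also in K, T (this S4-model is also a K-model and a T-model).
S5-tableau for the formula:
1. not (Dia Box not (p implies q) implies not (p implies q)) and Dia (not p implies p), 0
2. not (Dia Box not (p implies q) implies not (p implies q)), 0   [and-rule on 1]
3. Dia (not p implies p), 0   [and-rule on 1]
4. Dia Box not (p implies q), 0   [neg-implies-rule on 2]
5. p implies q, 0   [neg-implies-rule on 2]
6. q, 0   [implies-rule on 5 (branches; this branch)]
7. not p implies p, 1   [Dia-rule on 3: fresh world 1, 0R1]
8. p, 1   [implies-rule on 7 (branches; this branch)]
9. Box not (p implies q), 2   [Dia-rule on 4: fresh world 2, 0R2]
10. not (p implies q), 0   [Box-rule on 9 via 2R0]
11. p, 0   [neg-implies-rule on 10]
12. not q, 0   [neg-implies-rule on 10]
Accessibility: 0R0, 0R1, 0R2, 1R0, 1R1, 1R2, 2R0, 2R1, 2R2
Branch closes: q and not q both at 0.
Every branch closes (one shown): unsatisfiable in S5.

K, T, S4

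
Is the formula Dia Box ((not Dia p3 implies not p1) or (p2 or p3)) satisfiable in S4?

1. Dia Box ((not Dia p3 implies not p1) or (p2 or p3)), u
2. Box ((not Dia p3 implies not p1) or (p2 or p3)), v   [Dia-rule on 1: fresh world v, uRv]
3. (not Dia p3 implies not p1) or (p2 or p3), v   [Box-rule on 2 via vRv]
4. p2 or p3, v   [or-rule on 3 (branches; this branch)]
5. p3, v   [or-rule on 4 (branches; this branch)]
Accessibility: uRu, uRv, vRv

Satisfiable (open branch found)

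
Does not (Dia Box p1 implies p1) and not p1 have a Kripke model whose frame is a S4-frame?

1. not (Dia Box p1 implies p1) and not p1, w0
2. not (Dia Box p1 implies p1), w0
3. not p1, w0
4. Dia Box p1, w0
5. Box p1, w1
6. p1, w1
Accessibility: w0Rw0, w0Rw1, w1Rw1

Satisfiable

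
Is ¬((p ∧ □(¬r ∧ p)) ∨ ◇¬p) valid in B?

Tableau for the negation (p ∧ □(¬r ∧ p)) ∨ ◇¬p:
1. (p ∧ □(¬r ∧ p)) ∨ ◇¬p, u
2. ◇¬p, u   [∨-rule on 1 (branches; this branch)]
3. ¬p, v   [◇-rule on 2: fresh world v, uRv]
Accessibility: uRu, uRv, vRu, vRv
The negation has an open branch (countermodel exists).

Not valid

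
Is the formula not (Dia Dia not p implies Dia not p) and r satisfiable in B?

1. not (Dia Dia not p implies Dia not p) and r, w0
2. not (Dia Dia not p implies Dia not p), w0
3. r, w0
4. Dia Dia not p, w0
5. not Dia not p, w0
6. p, w0
7. Dia not p, w1
8. p, w1
9. not p, w2
Accessibility: w0Rw0, w0Rw1, w1Rw0, w1Rw1, w1Rw2, w2Rw1, w2Rw2

Satisfiable (open branch found)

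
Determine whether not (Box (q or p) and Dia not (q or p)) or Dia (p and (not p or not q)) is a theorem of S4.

Valid in S4

Tableau for the negation not (not (Box (q or p) and Dia not (q or p)) or Dia (p and (not p or not q))):
1. not (not (Box (q or p) and Dia not (q or p)) or Dia (p and (not p or not q))), u
2. Box (q or p) and Dia not (q or p), u
3. not Dia (p and (not p or not q)), u
4. Box (q or p), u
5. Dia not (q or p), u
6. not (p and (not p or not q)), u
7. q or p, u
8. not (not p or not q), u
9. p, u
10. q, u
11. not (q or p), v
12. not q, v
13. not p, v
14. not (p and (not p or not q)), v
15. q or p, v
16. not (not p or not q), v
17. p, v
18. q, v
Accessibility: uRu, uRv, vRv
Branch closes: p and not p both at v.
Every branch of the negation's tableau closes; the branch above is one of them.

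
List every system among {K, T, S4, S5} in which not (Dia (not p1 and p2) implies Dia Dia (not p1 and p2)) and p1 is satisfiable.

K-tableau for the formula:
1. not (Dia (not p1 and p2) implies Dia Dia (not p1 and p2)) and p1, w0
2. not (Dia (not p1 and p2) implies Dia Dia (not p1 and p2)), w0   [and-rule on 1]
3. p1, w0   [and-rule on 1]
4. Dia (not p1 and p2), w0   [neg-implies-rule on 2]
5. not Dia Dia (not p1 and p2), w0   [neg-implies-rule on 2]
6. not p1 and p2, w1   [Dia-rule on 4: fresh world w1, w0Rw1]
7. not p1, w1   [and-rule on 6]
8. p2, w1   [and-rule on 6]
9. not Dia (not p1 and p2), w1   [neg-Dia-rule on 5 via w0Rw1]
Accessibility: w0Rw1
Complete open branch: satisfiable in K.
T-tableau for the formula:
1. not (Dia (not p1 and p2) implies Dia Dia (not p1 and p2)) and p1, w0
2. not (Dia (not p1 and p2) implies Dia Dia (not p1 and p2)), w0   [and-rule on 1]
3. p1, w0   [and-rule on 1]
4. Dia (not p1 and p2), w0   [neg-implies-rule on 2]
5. not Dia Dia (not p1 and p2), w0   [neg-implies-rule on 2]
6. not Dia (not p1 and p2), w0   [neg-Dia-rule on 5 via w0Rw0]
7. not (not p1 and p2), w0   [neg-Dia-rule on 6 via w0Rw0]
8. not p2, w0   [neg-and-rule on 7 (branches; this branch)]
9. not p1 and p2, w1   [Dia-rule on 4: fresh world w1, w0Rw1]
10. not p1, w1   [and-rule on 9]
11. p2, w1   [and-rule on 9]
12. not Dia (not p1 and p2), w1   [neg-Dia-rule on 5 via w0Rw1]
13. not (not p1 and p2), w1   [neg-Dia-rule on 6 via w0Rw1]
14. not p2, w1   [neg-and-rule on 13 (branches; this branch)]
Accessibility: w0Rw0, w0Rw1, w1Rw1
Branch closes: p2 and not p2 both at w1.
Every branch closes (one shown): unsatisfiable in T, hence also in S4, S5 (every S4/S5-frame is a T-frame).

K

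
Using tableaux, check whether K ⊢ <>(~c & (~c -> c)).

Invalid (countermodel exists)

Tableau for the negation ~<>(~c & (~c -> c)):
1. ~<>(~c & (~c -> c)), 0
The negation has an open branch (countermodel exists).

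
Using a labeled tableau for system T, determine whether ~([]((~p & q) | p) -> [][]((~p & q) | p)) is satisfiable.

1. ~([]((~p & q) | p) -> [][]((~p & q) | p)), 0
2. []((~p & q) | p), 0   [~->-rule on 1]
3. ~[][]((~p & q) | p), 0   [~->-rule on 1]
4. (~p & q) | p, 0   [[]-rule on 2 via 0R0]
5. p, 0   [|-rule on 4 (branches; this branch)]
6. ~[]((~p & q) | p), 1   [~[]-rule on 3: fresh world 1, 0R1]
7. (~p & q) | p, 1   [[]-rule on 2 via 0R1]
8. p, 1   [|-rule on 7 (branches; this branch)]
9. ~((~p & q) | p), 2   [~[]-rule on 6: fresh world 2, 1R2]
10. ~(~p & q), 2   [~|-rule on 9]
11. ~p, 2   [~|-rule on 9]
12. ~q, 2   [~&-rule on 10 (branches; this branch)]
Accessibility: 0R0, 0R1, 1R1, 1R2, 2R2

Satisfiable (open branch found)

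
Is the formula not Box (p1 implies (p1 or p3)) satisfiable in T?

1. not Box (p1 implies (p1 or p3)), w0
2. not (p1 implies (p1 or p3)), w1   [neg-Box-rule on 1: fresh world w1, w0Rw1]
3. p1, w1   [neg-implies-rule on 2]
4. not (p1 or p3), w1   [neg-implies-rule on 2]
5. not p1, w1   [neg-or-rule on 4]
6. not p3, w1   [neg-or-rule on 4]
Accessibility: w0Rw0, w0Rw1, w1Rw1
Branch closes: p1 and not p1 both at w1.
All branches of the tableau close; one closing branch shown above.

Unsatisfiable (every branch closes)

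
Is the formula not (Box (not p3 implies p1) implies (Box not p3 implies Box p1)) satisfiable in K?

No, unsatisfiable

1. not (Box (not p3 implies p1) implies (Box not p3 implies Box p1)), w0
2. Box (not p3 implies p1), w0   [neg-implies-rule on 1]
3. not (Box not p3 implies Box p1), w0   [neg-implies-rule on 1]
4. Box not p3, w0   [neg-implies-rule on 3]
5. not Box p1, w0   [neg-implies-rule on 3]
6. not p1, w1   [neg-Box-rule on 5: fresh world w1, w0Rw1]
7. not p3 implies p1, w1   [Box-rule on 2 via w0Rw1]
8. not p3, w1   [Box-rule on 4 via w0Rw1]
9. p1, w1   [implies-rule on 7 (branches; this branch)]
Accessibility: w0Rw1
Branch closes: p1 and not p1 both at w1.
All branches of the tableau close; one closing branch shown above.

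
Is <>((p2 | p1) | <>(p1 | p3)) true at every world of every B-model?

Tableau for the negation ~<>((p2 | p1) | <>(p1 | p3)):
1. ~<>((p2 | p1) | <>(p1 | p3)), u
2. ~((p2 | p1) | <>(p1 | p3)), u
3. ~(p2 | p1), u
4. ~<>(p1 | p3), u
5. ~p2, u
6. ~p1, u
7. ~(p1 | p3), u
8. ~p3, u
Accessibility: uRu
The negation has an open branch (countermodel exists).

Not valid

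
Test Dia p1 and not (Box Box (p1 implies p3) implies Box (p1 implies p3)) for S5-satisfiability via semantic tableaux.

No, unsatisfiable

1. Dia p1 and not (Box Box (p1 implies p3) implies Box (p1 implies p3)), w0
2. Dia p1, w0   [and-rule on 1]
3. not (Box Box (p1 implies p3) implies Box (p1 implies p3)), w0   [and-rule on 1]
4. Box Box (p1 implies p3), w0   [neg-implies-rule on 3]
5. not Box (p1 implies p3), w0   [neg-implies-rule on 3]
6. Box (p1 implies p3), w0   [Box-rule on 4 via w0Rw0]
7. p1 implies p3, w0   [Box-rule on 6 via w0Rw0]
8. p3, w0   [implies-rule on 7 (branches; this branch)]
9. p1, w1   [Dia-rule on 2: fresh world w1, w0Rw1]
10. Box (p1 implies p3), w1   [Box-rule on 4 via w0Rw1]
11. p1 implies p3, w1   [Box-rule on 6 via w0Rw1]
12. p3, w1   [implies-rule on 11 (branches; this branch)]
13. not (p1 implies p3), w2   [neg-Box-rule on 5: fresh world w2, w0Rw2]
14. p1, w2   [neg-implies-rule on 13]
15. not p3, w2   [neg-implies-rule on 13]
16. Box (p1 implies p3), w2   [Box-rule on 4 via w0Rw2]
17. p1 implies p3, w2   [Box-rule on 6 via w0Rw2]
18. p3, w2   [implies-rule on 17 (branches; this branch)]
Accessibility: w0Rw0, w0Rw1, w0Rw2, w1Rw0, w1Rw1, w1Rw2, w2Rw0, w2Rw1, w2Rw2
Branch closes: p3 and not p3 both at w2.
(One branch shown.) All branches close.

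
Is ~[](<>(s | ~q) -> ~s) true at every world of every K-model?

Tableau for the negation [](<>(s | ~q) -> ~s):
1. [](<>(s | ~q) -> ~s), 0
The negation has an open branch (countermodel exists).

Not valid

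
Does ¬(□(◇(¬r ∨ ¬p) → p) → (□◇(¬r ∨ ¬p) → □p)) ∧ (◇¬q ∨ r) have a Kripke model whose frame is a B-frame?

1. ¬(□(◇(¬r ∨ ¬p) → p) → (□◇(¬r ∨ ¬p) → □p)) ∧ (◇¬q ∨ r), w0
2. ¬(□(◇(¬r ∨ ¬p) → p) → (□◇(¬r ∨ ¬p) → □p)), w0
3. ◇¬q ∨ r, w0
4. □(◇(¬r ∨ ¬p) → p), w0
5. ¬(□◇(¬r ∨ ¬p) → □p), w0
6. □◇(¬r ∨ ¬p), w0
7. ¬□p, w0
8. ◇(¬r ∨ ¬p) → p, w0
9. ◇(¬r ∨ ¬p), w0
10. r, w0
11. p, w0
12. ¬p, w1
13. ◇(¬r ∨ ¬p) → p, w1
14. ◇(¬r ∨ ¬p), w1
15. ¬◇(¬r ∨ ¬p), w1
16. ¬(¬r ∨ ¬p), w0
17. ¬(¬r ∨ ¬p), w1
18. r, w1
19. p, w1
Accessibility: w0Rw0, w0Rw1, w1Rw0, w1Rw1
Branch closes: p and ¬p both at w1.
All branches of the tableau close; one closing branch shown above.

Unsatisfiable (every branch closes)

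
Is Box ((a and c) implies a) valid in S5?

Tableau for the negation not Box ((a and c) implies a):
1. not Box ((a and c) implies a), 0
2. not ((a and c) implies a), 1
3. a and c, 1
4. not a, 1
5. a, 1
6. c, 1
Accessibility: 0R0, 0R1, 1R0, 1R1
Branch closes: a and not a both at 1.
Every branch of the negation's tableau closes; the branch above is one of them.

Yes, valid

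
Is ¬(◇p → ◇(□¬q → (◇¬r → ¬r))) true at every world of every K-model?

Tableau for the negation ◇p → ◇(□¬q → (◇¬r → ¬r)):
1. ◇p → ◇(□¬q → (◇¬r → ¬r)), w0
2. ◇(□¬q → (◇¬r → ¬r)), w0
3. □¬q → (◇¬r → ¬r), w1
4. ◇¬r → ¬r, w1
5. ¬r, w1
Accessibility: w0Rw1
The negation has an open branch (countermodel exists).

Not valid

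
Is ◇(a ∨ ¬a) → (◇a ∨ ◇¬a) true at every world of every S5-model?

Tableau for the negation ¬(◇(a ∨ ¬a) → (◇a ∨ ◇¬a)):
1. ¬(◇(a ∨ ¬a) → (◇a ∨ ◇¬a)), 0
2. ◇(a ∨ ¬a), 0   [¬→-rule on 1]
3. ¬(◇a ∨ ◇¬a), 0   [¬→-rule on 1]
4. ¬◇a, 0   [¬∨-rule on 3]
5. ¬◇¬a, 0   [¬∨-rule on 3]
6. ¬a, 0   [¬◇-rule on 4 via 0R0]
7. a, 0   [¬◇-rule on 5 via 0R0]
Accessibility: 0R0
Branch closes: a and ¬a both at 0.
Every branch of the negation's tableau closes; the branch above is one of them.

Valid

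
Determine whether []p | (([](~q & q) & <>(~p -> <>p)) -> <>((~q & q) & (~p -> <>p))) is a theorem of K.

Tableau for the negation ~([]p | (([](~q & q) & <>(~p -> <>p)) -> <>((~q & q) & (~p -> <>p)))):
1. ~([]p | (([](~q & q) & <>(~p -> <>p)) -> <>((~q & q) & (~p -> <>p)))), 0
2. ~[]p, 0
3. ~(([](~q & q) & <>(~p -> <>p)) -> <>((~q & q) & (~p -> <>p))), 0
4. [](~q & q) & <>(~p -> <>p), 0
5. ~<>((~q & q) & (~p -> <>p)), 0
6. [](~q & q), 0
7. <>(~p -> <>p), 0
8. ~p, 1
9. ~((~q & q) & (~p -> <>p)), 1
10. ~q & q, 1
11. ~q, 1
12. q, 1
Accessibility: 0R1
Branch closes: q and ~q both at 1.
All branches of the negation close; one closing branch shown above.

Valid in K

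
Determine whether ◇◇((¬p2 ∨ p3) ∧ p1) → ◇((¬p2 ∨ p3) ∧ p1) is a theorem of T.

Not valid

Tableau for the negation ¬(◇◇((¬p2 ∨ p3) ∧ p1) → ◇((¬p2 ∨ p3) ∧ p1)):
1. ¬(◇◇((¬p2 ∨ p3) ∧ p1) → ◇((¬p2 ∨ p3) ∧ p1)), 0
2. ◇◇((¬p2 ∨ p3) ∧ p1), 0
3. ¬◇((¬p2 ∨ p3) ∧ p1), 0
4. ¬((¬p2 ∨ p3) ∧ p1), 0
5. ¬p1, 0
6. ◇((¬p2 ∨ p3) ∧ p1), 1
7. ¬((¬p2 ∨ p3) ∧ p1), 1
8. ¬p1, 1
9. (¬p2 ∨ p3) ∧ p1, 2
10. ¬p2 ∨ p3, 2
11. p1, 2
12. p3, 2
Accessibility: 0R0, 0R1, 1R1, 1R2, 2R2
The negation has an open branch (countermodel exists).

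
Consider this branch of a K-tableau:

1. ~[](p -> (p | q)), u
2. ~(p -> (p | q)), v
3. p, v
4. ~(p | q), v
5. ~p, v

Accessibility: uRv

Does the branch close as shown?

Both p and ~p appear at v.

Yes, closed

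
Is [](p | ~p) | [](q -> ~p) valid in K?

Tableau for the negation ~([](p | ~p) | [](q -> ~p)):
1. ~([](p | ~p) | [](q -> ~p)), w0
2. ~[](p | ~p), w0   [~|-rule on 1]
3. ~[](q -> ~p), w0   [~|-rule on 1]
4. ~(p | ~p), w1   [~[]-rule on 2: fresh world w1, w0Rw1]
5. ~p, w1   [~|-rule on 4]
6. p, w1   [~|-rule on 4]
Accessibility: w0Rw1
Branch closes: p and ~p both at w1.
Every branch of the negation's tableau closes; the branch above is one of them.

Yes, valid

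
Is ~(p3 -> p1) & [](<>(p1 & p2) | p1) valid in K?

Invalid (countermodel exists)

Tableau for the negation ~(~(p3 -> p1) & [](<>(p1 & p2) | p1)):
1. ~(~(p3 -> p1) & [](<>(p1 & p2) | p1)), w0
2. ~[](<>(p1 & p2) | p1), w0   [~&-rule on 1 (branches; this branch)]
3. ~(<>(p1 & p2) | p1), w1   [~[]-rule on 2: fresh world w1, w0Rw1]
4. ~<>(p1 & p2), w1   [~|-rule on 3]
5. ~p1, w1   [~|-rule on 3]
Accessibility: w0Rw1
The negation has an open branch (countermodel exists).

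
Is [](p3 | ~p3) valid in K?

Valid

Tableau for the negation ~[](p3 | ~p3):
1. ~[](p3 | ~p3), u
2. ~(p3 | ~p3), v
3. ~p3, v
4. p3, v
Accessibility: uRv
Branch closes: p3 and ~p3 both at v.
Every branch of the negation's tableau closes; the branch above is one of them.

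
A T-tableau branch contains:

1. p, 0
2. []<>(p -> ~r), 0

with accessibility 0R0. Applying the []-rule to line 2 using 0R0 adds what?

<>(p -> ~r), 0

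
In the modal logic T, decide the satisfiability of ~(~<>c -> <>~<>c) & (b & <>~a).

Unsatisfiable

1. ~(~<>c -> <>~<>c) & (b & <>~a), u
2. ~(~<>c -> <>~<>c), u
3. b & <>~a, u
4. ~<>c, u
5. ~<>~<>c, u
6. b, u
7. <>~a, u
8. ~c, u
9. <>c, u
10. ~a, v
11. ~c, v
12. <>c, v
13. c, w
14. ~c, w
Accessibility: uRu, uRv, uRw, vRv, wRw
Branch closes: c and ~c both at w.
All branches of the tableau close; one closing branch shown above.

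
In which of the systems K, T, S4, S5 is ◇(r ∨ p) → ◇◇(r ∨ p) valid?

T, S4, S5

T-tableau for the negation ¬(◇(r ∨ p) → ◇◇(r ∨ p)):
1. ¬(◇(r ∨ p) → ◇◇(r ∨ p)), u
2. ◇(r ∨ p), u   [¬→-rule on 1]
3. ¬◇◇(r ∨ p), u   [¬→-rule on 1]
4. ¬◇(r ∨ p), u   [¬◇-rule on 3 via uRu]
5. ¬(r ∨ p), u   [¬◇-rule on 4 via uRu]
6. ¬r, u   [¬∨-rule on 5]
7. ¬p, u   [¬∨-rule on 5]
8. r ∨ p, v   [◇-rule on 2: fresh world v, uRv]
9. ¬◇(r ∨ p), v   [¬◇-rule on 3 via uRv]
10. ¬(r ∨ p), v   [¬◇-rule on 4 via uRv]
11. ¬r, v   [¬∨-rule on 10]
12. ¬p, v   [¬∨-rule on 10]
13. p, v   [∨-rule on 8 (branches; this branch)]
Accessibility: uRu, uRv, vRv
Branch closes: p and ¬p both at v.
Every branch closes (one shown): valid in T, hence also in S4, S5 (every theorem of T is a theorem of S4 and S5).
K-tableau for the negation ¬(◇(r ∨ p) → ◇◇(r ∨ p)):
1. ¬(◇(r ∨ p) → ◇◇(r ∨ p)), u
2. ◇(r ∨ p), u   [¬→-rule on 1]
3. ¬◇◇(r ∨ p), u   [¬→-rule on 1]
4. r ∨ p, v   [◇-rule on 2: fresh world v, uRv]
5. ¬◇(r ∨ p), v   [¬◇-rule on 3 via uRv]
6. p, v   [∨-rule on 4 (branches; this branch)]
Accessibility: uRv
Complete open branch: countermodel on a K-frame, so not valid in K.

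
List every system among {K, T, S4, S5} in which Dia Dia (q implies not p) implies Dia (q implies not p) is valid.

S4, S5

S4-tableau for the negation not (Dia Dia (q implies not p) implies Dia (q implies not p)):
1. not (Dia Dia (q implies not p) implies Dia (q implies not p)), u
2. Dia Dia (q implies not p), u
3. not Dia (q implies not p), u
4. not (q implies not p), u
5. q, u
6. p, u
7. Dia (q implies not p), v
8. not (q implies not p), v
9. q, v
10. p, v
11. q implies not p, w
12. not (q implies not p), w
13. q, w
14. p, w
15. not p, w
Accessibility: uRu, uRv, uRw, vRv, vRw, wRw
Branch closes: p and not p both at w.
Every branch closes (one shown): valid in S4, hence also in S5 (every theorem of S4 is a theorem of S5).
T-tableau for the negation not (Dia Dia (q implies not p) implies Dia (q implies not p)):
1. not (Dia Dia (q implies not p) implies Dia (q implies not p)), u
2. Dia Dia (q implies not p), u
3. not Dia (q implies not p), u
4. not (q implies not p), u
5. q, u
6. p, u
7. Dia (q implies not p), v
8. not (q implies not p), v
9. q, v
10. p, v
11. q implies not p, w
12. not p, w
Accessibility: uRu, uRv, vRv, vRw, wRw
Complete open branch: countermodel on a T-frame, so not valid in T, nor in K (the same frame is also a K-frame).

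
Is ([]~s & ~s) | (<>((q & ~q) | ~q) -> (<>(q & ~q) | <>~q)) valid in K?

Valid in K

Tableau for the negation ~(([]~s & ~s) | (<>((q & ~q) | ~q) -> (<>(q & ~q) | <>~q))):
1. ~(([]~s & ~s) | (<>((q & ~q) | ~q) -> (<>(q & ~q) | <>~q))), 0
2. ~([]~s & ~s), 0
3. ~(<>((q & ~q) | ~q) -> (<>(q & ~q) | <>~q)), 0
4. <>((q & ~q) | ~q), 0
5. ~(<>(q & ~q) | <>~q), 0
6. ~<>(q & ~q), 0
7. ~<>~q, 0
8. s, 0
9. (q & ~q) | ~q, 1
10. ~(q & ~q), 1
11. q, 1
12. q & ~q, 1
13. ~q, 1
Accessibility: 0R1
Branch closes: q and ~q both at 1.
Every branch of the negation's tableau closes; the branch above is one of them.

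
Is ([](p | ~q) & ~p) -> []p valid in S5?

Invalid (countermodel exists)

Tableau for the negation ~(([](p | ~q) & ~p) -> []p):
1. ~(([](p | ~q) & ~p) -> []p), w0
2. [](p | ~q) & ~p, w0
3. ~[]p, w0
4. [](p | ~q), w0
5. ~p, w0
6. p | ~q, w0
7. ~q, w0
8. ~p, w1
9. p | ~q, w1
10. ~q, w1
Accessibility: w0Rw0, w0Rw1, w1Rw0, w1Rw1
The negation has an open branch (countermodel exists).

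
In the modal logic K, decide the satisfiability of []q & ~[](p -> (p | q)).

Unsatisfiable

1. []q & ~[](p -> (p | q)), w0
2. []q, w0
3. ~[](p -> (p | q)), w0
4. ~(p -> (p | q)), w1
5. p, w1
6. ~(p | q), w1
7. ~p, w1
8. ~q, w1
Accessibility: w0Rw1
Branch closes: p and ~p both at w1.
Every branch closes; the branch above is one of them.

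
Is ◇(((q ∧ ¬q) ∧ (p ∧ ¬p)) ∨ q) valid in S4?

Invalid (countermodel exists)

Tableau for the negation ¬◇(((q ∧ ¬q) ∧ (p ∧ ¬p)) ∨ q):
1. ¬◇(((q ∧ ¬q) ∧ (p ∧ ¬p)) ∨ q), w0
2. ¬(((q ∧ ¬q) ∧ (p ∧ ¬p)) ∨ q), w0
3. ¬((q ∧ ¬q) ∧ (p ∧ ¬p)), w0
4. ¬q, w0
5. ¬(p ∧ ¬p), w0
6. p, w0
Accessibility: w0Rw0
The negation has an open branch (countermodel exists).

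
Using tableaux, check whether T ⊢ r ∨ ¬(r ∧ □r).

Valid in T

Tableau for the negation ¬(r ∨ ¬(r ∧ □r)):
1. ¬(r ∨ ¬(r ∧ □r)), u
2. ¬r, u
3. r ∧ □r, u
4. r, u
5. □r, u
Accessibility: uRu
Branch closes: r and ¬r both at u.
All branches of the negation close; one closing branch shown above.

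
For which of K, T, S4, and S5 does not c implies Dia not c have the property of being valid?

T-tableau for the negation not (not c implies Dia not c):
1. not (not c implies Dia not c), u
2. not c, u
3. not Dia not c, u
4. c, u
Accessibility: uRu
Branch closes: c and not c both at u.
Every branch closes (one shown): valid in T, hence also in S4, S5 (every theorem of T is a theorem of S4 and S5).
K-tableau for the negation not (not c implies Dia not c):
1. not (not c implies Dia not c), u
2. not c, u
3. not Dia not c, u
Complete open branch: countermodel on a K-frame, so not valid in K.

T, S4, S5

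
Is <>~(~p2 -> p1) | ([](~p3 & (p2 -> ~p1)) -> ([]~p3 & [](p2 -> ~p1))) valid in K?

Yes, valid

Tableau for the negation ~(<>~(~p2 -> p1) | ([](~p3 & (p2 -> ~p1)) -> ([]~p3 & [](p2 -> ~p1)))):
1. ~(<>~(~p2 -> p1) | ([](~p3 & (p2 -> ~p1)) -> ([]~p3 & [](p2 -> ~p1)))), 0
2. ~<>~(~p2 -> p1), 0   [~|-rule on 1]
3. ~([](~p3 & (p2 -> ~p1)) -> ([]~p3 & [](p2 -> ~p1))), 0   [~|-rule on 1]
4. [](~p3 & (p2 -> ~p1)), 0   [~->-rule on 3]
5. ~([]~p3 & [](p2 -> ~p1)), 0   [~->-rule on 3]
6. ~[](p2 -> ~p1), 0   [~&-rule on 5 (branches; this branch)]
7. ~(p2 -> ~p1), 1   [~[]-rule on 6: fresh world 1, 0R1]
8. p2, 1   [~->-rule on 7]
9. p1, 1   [~->-rule on 7]
10. ~p2 -> p1, 1   [~<>-rule on 2 via 0R1]
11. ~p3 & (p2 -> ~p1), 1   [[]-rule on 4 via 0R1]
12. ~p3, 1   [&-rule on 11]
13. p2 -> ~p1, 1   [&-rule on 11]
14. ~p1, 1   [->-rule on 13 (branches; this branch)]
Accessibility: 0R1
Branch closes: p1 and ~p1 both at 1.
Every branch of the negation's tableau closes; the branch above is one of them.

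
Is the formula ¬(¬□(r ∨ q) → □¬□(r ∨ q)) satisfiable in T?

Satisfiable

1. ¬(¬□(r ∨ q) → □¬□(r ∨ q)), 0
2. ¬□(r ∨ q), 0
3. ¬□¬□(r ∨ q), 0
4. ¬(r ∨ q), 1
5. ¬r, 1
6. ¬q, 1
7. □(r ∨ q), 2
8. r ∨ q, 2
9. q, 2
Accessibility: 0R0, 0R1, 0R2, 1R1, 2R2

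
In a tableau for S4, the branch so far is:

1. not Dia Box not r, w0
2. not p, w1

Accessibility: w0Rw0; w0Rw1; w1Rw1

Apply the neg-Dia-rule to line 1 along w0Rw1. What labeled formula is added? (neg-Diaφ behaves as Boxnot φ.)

neg-Diaφ behaves as Boxnot φ: propagate the negated body to each accessible world.

not Box not r, w1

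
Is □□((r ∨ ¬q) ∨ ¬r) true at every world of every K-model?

Tableau for the negation ¬□□((r ∨ ¬q) ∨ ¬r):
1. ¬□□((r ∨ ¬q) ∨ ¬r), 0
2. ¬□((r ∨ ¬q) ∨ ¬r), 1   [¬□-rule on 1: fresh world 1, 0R1]
3. ¬((r ∨ ¬q) ∨ ¬r), 2   [¬□-rule on 2: fresh world 2, 1R2]
4. ¬(r ∨ ¬q), 2   [¬∨-rule on 3]
5. r, 2   [¬∨-rule on 3]
6. ¬r, 2   [¬∨-rule on 4]
7. q, 2   [¬∨-rule on 4]
Accessibility: 0R1, 1R2
Branch closes: r and ¬r both at 2.
Every branch of the negation's tableau closes; the branch above is one of them.

Yes, valid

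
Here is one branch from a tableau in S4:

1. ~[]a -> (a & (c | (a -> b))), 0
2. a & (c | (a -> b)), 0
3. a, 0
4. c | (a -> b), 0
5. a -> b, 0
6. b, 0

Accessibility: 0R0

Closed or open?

Open

No world carries both an atom and its negation.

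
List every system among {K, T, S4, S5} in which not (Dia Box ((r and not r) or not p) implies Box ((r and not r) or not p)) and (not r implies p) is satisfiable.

S4-tableau for the formula:
1. not (Dia Box ((r and not r) or not p) implies Box ((r and not r) or not p)) and (not r implies p), w0
2. not (Dia Box ((r and not r) or not p) implies Box ((r and not r) or not p)), w0
3. not r implies p, w0
4. Dia Box ((r and not r) or not p), w0
5. not Box ((r and not r) or not p), w0
6. p, w0
7. Box ((r and not r) or not p), w1
8. (r and not r) or not p, w1
9. not p, w1
10. not ((r and not r) or not p), w2
11. not (r and not r), w2
12. p, w2
13. r, w2
Accessibility: w0Rw0, w0Rw1, w0Rw2, w1Rw1, w2Rw2
Complete open branch: satisfiable in S4, hence also in K, T (this S4-model is also a K-model and a T-model).
S5-tableau for the formula:
1. not (Dia Box ((r and not r) or not p) implies Box ((r and not r) or not p)) and (not r implies p), w0
2. not (Dia Box ((r and not r) or not p) implies Box ((r and not r) or not p)), w0
3. not r implies p, w0
4. Dia Box ((r and not r) or not p), w0
5. not Box ((r and not r) or not p), w0
6. r, w0
7. Box ((r and not r) or not p), w1
8. (r and not r) or not p, w0
9. (r and not r) or not p, w1
10. not p, w0
11. not p, w1
12. not ((r and not r) or not p), w2
13. not (r and not r), w2
14. p, w2
15. (r and not r) or not p, w2
16. r, w2
17. r and not r, w2
18. not r, w2
Accessibility: w0Rw0, w0Rw1, w0Rw2, w1Rw0, w1Rw1, w1Rw2, w2Rw0, w2Rw1, w2Rw2
Branch closes: r and not r both at w2.
Every branch closes (one shown): unsatisfiable in S5.

K, T, S4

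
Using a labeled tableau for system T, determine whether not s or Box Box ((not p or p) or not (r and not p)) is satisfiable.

Satisfiable (open branch found)

1. not s or Box Box ((not p or p) or not (r and not p)), u
2. Box Box ((not p or p) or not (r and not p)), u
3. Box ((not p or p) or not (r and not p)), u
4. (not p or p) or not (r and not p), u
5. not (r and not p), u
6. p, u
Accessibility: uRu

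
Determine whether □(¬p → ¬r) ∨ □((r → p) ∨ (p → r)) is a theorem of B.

Tableau for the negation ¬(□(¬p → ¬r) ∨ □((r → p) ∨ (p → r))):
1. ¬(□(¬p → ¬r) ∨ □((r → p) ∨ (p → r))), u
2. ¬□(¬p → ¬r), u   [¬∨-rule on 1]
3. ¬□((r → p) ∨ (p → r)), u   [¬∨-rule on 1]
4. ¬(¬p → ¬r), v   [¬□-rule on 2: fresh world v, uRv]
5. ¬p, v   [¬→-rule on 4]
6. r, v   [¬→-rule on 4]
7. ¬((r → p) ∨ (p → r)), w   [¬□-rule on 3: fresh world w, uRw]
8. ¬(r → p), w   [¬∨-rule on 7]
9. ¬(p → r), w   [¬∨-rule on 7]
10. r, w   [¬→-rule on 8]
11. ¬p, w   [¬→-rule on 8]
12. p, w   [¬→-rule on 9]
13. ¬r, w   [¬→-rule on 9]
Accessibility: uRu, uRv, uRw, vRu, vRv, wRu, wRw
Branch closes: p and ¬p both at w.
All branches of the negation close; one closing branch shown above.

Yes, valid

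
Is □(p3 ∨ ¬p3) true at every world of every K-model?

Tableau for the negation ¬□(p3 ∨ ¬p3):
1. ¬□(p3 ∨ ¬p3), 0
2. ¬(p3 ∨ ¬p3), 1
3. ¬p3, 1
4. p3, 1
Accessibility: 0R1
Branch closes: p3 and ¬p3 both at 1.
All branches of the negation close; one closing branch shown above.

Yes, valid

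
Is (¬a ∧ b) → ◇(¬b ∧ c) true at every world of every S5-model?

Not valid

Tableau for the negation ¬((¬a ∧ b) → ◇(¬b ∧ c)):
1. ¬((¬a ∧ b) → ◇(¬b ∧ c)), u
2. ¬a ∧ b, u
3. ¬◇(¬b ∧ c), u
4. ¬a, u
5. b, u
6. ¬(¬b ∧ c), u
7. ¬c, u
Accessibility: uRu
The negation has an open branch (countermodel exists).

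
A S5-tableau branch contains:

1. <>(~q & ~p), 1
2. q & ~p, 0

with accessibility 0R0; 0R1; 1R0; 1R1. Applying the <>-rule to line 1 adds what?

a fresh world 2 with 1R2, and ~q & ~p at 2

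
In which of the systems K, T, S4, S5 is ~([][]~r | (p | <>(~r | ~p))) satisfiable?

K-tableau for the formula:
1. ~([][]~r | (p | <>(~r | ~p))), w0
2. ~[][]~r, w0
3. ~(p | <>(~r | ~p)), w0
4. ~p, w0
5. ~<>(~r | ~p), w0
6. ~[]~r, w1
7. ~(~r | ~p), w1
8. r, w1
9. p, w1
10. r, w2
Accessibility: w0Rw1, w1Rw2
Complete open branch: satisfiable in K.
T-tableau for the formula:
1. ~([][]~r | (p | <>(~r | ~p))), w0
2. ~[][]~r, w0
3. ~(p | <>(~r | ~p)), w0
4. ~p, w0
5. ~<>(~r | ~p), w0
6. ~(~r | ~p), w0
7. r, w0
8. p, w0
Accessibility: w0Rw0
Branch closes: p and ~p both at w0.
Every branch closes (one shown): unsatisfiable in T, hence also in S4, S5 (every S4/S5-frame is a T-frame).

K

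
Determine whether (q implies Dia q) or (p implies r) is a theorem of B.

Tableau for the negation not ((q implies Dia q) or (p implies r)):
1. not ((q implies Dia q) or (p implies r)), u
2. not (q implies Dia q), u
3. not (p implies r), u
4. q, u
5. not Dia q, u
6. p, u
7. not r, u
8. not q, u
Accessibility: uRu
Branch closes: q and not q both at u.
Every branch of the negation's tableau closes; the branch above is one of them.

Valid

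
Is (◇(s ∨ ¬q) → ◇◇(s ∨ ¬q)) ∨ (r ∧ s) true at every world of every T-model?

Yes, valid

Tableau for the negation ¬((◇(s ∨ ¬q) → ◇◇(s ∨ ¬q)) ∨ (r ∧ s)):
1. ¬((◇(s ∨ ¬q) → ◇◇(s ∨ ¬q)) ∨ (r ∧ s)), u
2. ¬(◇(s ∨ ¬q) → ◇◇(s ∨ ¬q)), u
3. ¬(r ∧ s), u
4. ◇(s ∨ ¬q), u
5. ¬◇◇(s ∨ ¬q), u
6. ¬◇(s ∨ ¬q), u
7. ¬(s ∨ ¬q), u
8. ¬s, u
9. q, u
10. s ∨ ¬q, v
11. ¬◇(s ∨ ¬q), v
12. ¬(s ∨ ¬q), v
13. ¬s, v
14. q, v
15. ¬q, v
Accessibility: uRu, uRv, vRv
Branch closes: q and ¬q both at v.
Every branch of the negation's tableau closes; the branch above is one of them.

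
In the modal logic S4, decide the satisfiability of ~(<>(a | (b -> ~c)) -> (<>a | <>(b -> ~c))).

Unsatisfiable

1. ~(<>(a | (b -> ~c)) -> (<>a | <>(b -> ~c))), 0
2. <>(a | (b -> ~c)), 0
3. ~(<>a | <>(b -> ~c)), 0
4. ~<>a, 0
5. ~<>(b -> ~c), 0
6. ~a, 0
7. ~(b -> ~c), 0
8. b, 0
9. c, 0
10. a | (b -> ~c), 1
11. ~a, 1
12. ~(b -> ~c), 1
13. b, 1
14. c, 1
15. b -> ~c, 1
16. ~c, 1
Accessibility: 0R0, 0R1, 1R1
Branch closes: c and ~c both at 1.
All branches of the tableau close; one closing branch shown above.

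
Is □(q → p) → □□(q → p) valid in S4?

Tableau for the negation ¬(□(q → p) → □□(q → p)):
1. ¬(□(q → p) → □□(q → p)), w0
2. □(q → p), w0
3. ¬□□(q → p), w0
4. q → p, w0
5. p, w0
6. ¬□(q → p), w1
7. q → p, w1
8. p, w1
9. ¬(q → p), w2
10. q, w2
11. ¬p, w2
12. q → p, w2
13. p, w2
Accessibility: w0Rw0, w0Rw1, w0Rw2, w1Rw1, w1Rw2, w2Rw2
Branch closes: p and ¬p both at w2.
All branches of the negation close; one closing branch shown above.

Valid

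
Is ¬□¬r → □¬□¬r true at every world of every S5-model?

Yes, valid

Tableau for the negation ¬(¬□¬r → □¬□¬r):
1. ¬(¬□¬r → □¬□¬r), u
2. ¬□¬r, u   [¬→-rule on 1]
3. ¬□¬□¬r, u   [¬→-rule on 1]
4. r, v   [¬□-rule on 2: fresh world v, uRv]
5. □¬r, w   [¬□-rule on 3: fresh world w, uRw]
6. ¬r, u   [□-rule on 5 via wRu]
7. ¬r, v   [□-rule on 5 via wRv]
Accessibility: uRu, uRv, uRw, vRu, vRv, vRw, wRu, wRv, wRw
Branch closes: r and ¬r both at v.
All branches of the negation close; one closing branch shown above.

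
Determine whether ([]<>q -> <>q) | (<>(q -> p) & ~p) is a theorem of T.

Tableau for the negation ~(([]<>q -> <>q) | (<>(q -> p) & ~p)):
1. ~(([]<>q -> <>q) | (<>(q -> p) & ~p)), 0
2. ~([]<>q -> <>q), 0
3. ~(<>(q -> p) & ~p), 0
4. []<>q, 0
5. ~<>q, 0
6. <>q, 0
7. ~q, 0
8. p, 0
9. q, 1
10. <>q, 1
11. ~q, 1
Accessibility: 0R0, 0R1, 1R1
Branch closes: q and ~q both at 1.
Every branch of the negation's tableau closes; the branch above is one of them.

Valid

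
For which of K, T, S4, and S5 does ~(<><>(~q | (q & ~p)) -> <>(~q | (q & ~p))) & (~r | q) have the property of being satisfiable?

S4-tableau for the formula:
1. ~(<><>(~q | (q & ~p)) -> <>(~q | (q & ~p))) & (~r | q), 0
2. ~(<><>(~q | (q & ~p)) -> <>(~q | (q & ~p))), 0
3. ~r | q, 0
4. <><>(~q | (q & ~p)), 0
5. ~<>(~q | (q & ~p)), 0
6. ~(~q | (q & ~p)), 0
7. q, 0
8. ~(q & ~p), 0
9. p, 0
10. <>(~q | (q & ~p)), 1
11. ~(~q | (q & ~p)), 1
12. q, 1
13. ~(q & ~p), 1
14. p, 1
15. ~q | (q & ~p), 2
16. ~(~q | (q & ~p)), 2
17. q, 2
18. ~(q & ~p), 2
19. q & ~p, 2
20. ~p, 2
21. p, 2
Accessibility: 0R0, 0R1, 0R2, 1R1, 1R2, 2R2
Branch closes: p and ~p both at 2.
Every branch closes (one shown): unsatisfiable in S4, hence also in S5 (every S5-frame is an S4-frame).
T-tableau for the formula:
1. ~(<><>(~q | (q & ~p)) -> <>(~q | (q & ~p))) & (~r | q), 0
2. ~(<><>(~q | (q & ~p)) -> <>(~q | (q & ~p))), 0
3. ~r | q, 0
4. <><>(~q | (q & ~p)), 0
5. ~<>(~q | (q & ~p)), 0
6. ~(~q | (q & ~p)), 0
7. q, 0
8. ~(q & ~p), 0
9. p, 0
10. <>(~q | (q & ~p)), 1
11. ~(~q | (q & ~p)), 1
12. q, 1
13. ~(q & ~p), 1
14. p, 1
15. ~q | (q & ~p), 2
16. q & ~p, 2
17. q, 2
18. ~p, 2
Accessibility: 0R0, 0R1, 1R1, 1R2, 2R2
Complete open branch: satisfiable in T, hence also in K (this T-model is also a K-model).

K, T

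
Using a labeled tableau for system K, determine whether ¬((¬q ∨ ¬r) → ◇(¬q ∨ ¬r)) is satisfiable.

Satisfiable

1. ¬((¬q ∨ ¬r) → ◇(¬q ∨ ¬r)), w0
2. ¬q ∨ ¬r, w0   [¬→-rule on 1]
3. ¬◇(¬q ∨ ¬r), w0   [¬→-rule on 1]
4. ¬r, w0   [∨-rule on 2 (branches; this branch)]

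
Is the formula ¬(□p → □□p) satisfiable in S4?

1. ¬(□p → □□p), 0
2. □p, 0
3. ¬□□p, 0
4. p, 0
5. ¬□p, 1
6. p, 1
7. ¬p, 2
8. p, 2
Accessibility: 0R0, 0R1, 0R2, 1R1, 1R2, 2R2
Branch closes: p and ¬p both at 2.
(One branch shown.) All branches close.

Unsatisfiable (every branch closes)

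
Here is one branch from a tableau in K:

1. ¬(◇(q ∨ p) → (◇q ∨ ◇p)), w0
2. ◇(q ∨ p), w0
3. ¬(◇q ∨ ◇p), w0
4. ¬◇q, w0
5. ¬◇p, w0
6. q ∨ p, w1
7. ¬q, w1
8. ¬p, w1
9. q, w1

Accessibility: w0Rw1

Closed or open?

Both q and ¬q appear at w1.

Closed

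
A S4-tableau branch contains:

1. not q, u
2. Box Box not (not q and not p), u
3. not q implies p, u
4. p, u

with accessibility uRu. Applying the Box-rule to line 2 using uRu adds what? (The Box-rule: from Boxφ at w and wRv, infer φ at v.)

Box not (not q and not p), u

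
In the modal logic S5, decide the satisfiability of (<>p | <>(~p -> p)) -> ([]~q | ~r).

Yes, satisfiable

1. (<>p | <>(~p -> p)) -> ([]~q | ~r), w0
2. []~q | ~r, w0   [->-rule on 1 (branches; this branch)]
3. ~r, w0   [|-rule on 2 (branches; this branch)]
Accessibility: w0Rw0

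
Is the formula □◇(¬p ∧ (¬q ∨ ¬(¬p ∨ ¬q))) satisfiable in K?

1. □◇(¬p ∧ (¬q ∨ ¬(¬p ∨ ¬q))), w0

Satisfiable (open branch found)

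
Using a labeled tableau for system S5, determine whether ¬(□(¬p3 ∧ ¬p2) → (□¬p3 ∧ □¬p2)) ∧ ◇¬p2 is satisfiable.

No, unsatisfiable

1. ¬(□(¬p3 ∧ ¬p2) → (□¬p3 ∧ □¬p2)) ∧ ◇¬p2, 0
2. ¬(□(¬p3 ∧ ¬p2) → (□¬p3 ∧ □¬p2)), 0
3. ◇¬p2, 0
4. □(¬p3 ∧ ¬p2), 0
5. ¬(□¬p3 ∧ □¬p2), 0
6. ¬p3 ∧ ¬p2, 0
7. ¬p3, 0
8. ¬p2, 0
9. ¬□¬p2, 0
10. ¬p2, 1
11. ¬p3 ∧ ¬p2, 1
12. ¬p3, 1
13. p2, 2
14. ¬p3 ∧ ¬p2, 2
15. ¬p3, 2
16. ¬p2, 2
Accessibility: 0R0, 0R1, 0R2, 1R0, 1R1, 1R2, 2R0, 2R1, 2R2
Branch closes: p2 and ¬p2 both at 2.
Every branch closes; the branch above is one of them.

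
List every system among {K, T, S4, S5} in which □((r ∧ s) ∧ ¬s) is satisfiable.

T-tableau for the formula:
1. □((r ∧ s) ∧ ¬s), 0
2. (r ∧ s) ∧ ¬s, 0   [□-rule on 1 via 0R0]
3. r ∧ s, 0   [∧-rule on 2]
4. ¬s, 0   [∧-rule on 2]
5. r, 0   [∧-rule on 3]
6. s, 0   [∧-rule on 3]
Accessibility: 0R0
Branch closes: s and ¬s both at 0.
Every branch closes (one shown): unsatisfiable in T, hence also in S4, S5 (every S4/S5-frame is a T-frame).
K-tableau for the formula:
1. □((r ∧ s) ∧ ¬s), 0
Complete open branch: satisfiable in K.

K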